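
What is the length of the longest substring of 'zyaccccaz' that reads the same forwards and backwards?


Scanning 'zyaccccaz' for palindromic substrings.
Substring at positions 2-7: 'acccca'.
Check: reverse('acccca') = 'acccca' -> palindrome confirmed.
Neighbouring characters ('y' / 'z') break symmetry, so it cannot extend further.
No longer palindromic substring exists; longest length = 6

6


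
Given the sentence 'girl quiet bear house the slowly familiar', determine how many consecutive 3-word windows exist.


Word trigrams from [7] words:
  Trigram 1: (girl quiet bear)
  Trigram 2: (quiet bear house)
  Trigram 3: (bear house the)
  Trigram 4: (house the slowly)
  Trigram 5: (the slowly familiar)
Total word trigrams: 7 - 2 = 5

5


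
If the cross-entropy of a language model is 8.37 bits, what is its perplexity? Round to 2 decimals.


Perplexity formula: PP = 2^H
H = 8.37
PP = 2^8.37
Decompose: 2^8.37 = 2^8 * 2^0.37
2^8 = 256, 2^0.37 ~ 1.2923528
PP ~ 256 * 1.2923528 = 330.8423168
Rounded to 2 decimals: 330.84

330.84


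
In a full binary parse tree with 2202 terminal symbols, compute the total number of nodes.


Leaf nodes (terminals): 2202
Internal nodes = n - 1 = 2202 - 1 = 2201
Total = leaves + internal = 2202 + 2201 = 4403

4403


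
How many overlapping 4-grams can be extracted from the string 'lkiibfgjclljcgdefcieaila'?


String 'lkiibfgjclljcgdefcieaila' has length L = 24.
Number of overlapping n-grams = L - n + 1
Substituting: 24 - 4 + 1 = 21

21


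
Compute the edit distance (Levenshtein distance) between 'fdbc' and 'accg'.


Building DP table for s1='fdbc' (len 4) and s2='accg' (len 4):
       a  c  c  g
    0  1  2  3  4
  f 1  1  2  3  4
  d 2  2  2  3  4
  b 3  3  3  3  4
  c 4  4  3  3  4
Edit distance = dp[4][4] = 4

4


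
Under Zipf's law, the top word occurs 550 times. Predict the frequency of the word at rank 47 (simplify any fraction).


Zipf's law: freq(rank) = f1 / rank
f1 = 550, rank = 47
freq = 550 / 47
GCD(550, 47) = 1
Simplified: 550/47

550/47


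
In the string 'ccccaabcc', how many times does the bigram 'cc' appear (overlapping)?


Scanning 'ccccaabcc' for bigram 'cc':
  Position 0: 'cc' -> MATCH
  Position 1: 'cc' -> MATCH
  Position 2: 'cc' -> MATCH
  Position 3: 'ca' -> no
  Position 4: 'aa' -> no
  Position 5: 'ab' -> no
  Position 6: 'bc' -> no
  Position 7: 'cc' -> MATCH
Total matches: 4

4


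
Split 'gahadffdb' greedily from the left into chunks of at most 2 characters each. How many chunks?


'gahadffdb' has 9 characters.
Chunking with max size 2:
  Chunk 1: 'ga' (positions 0-1)
  Chunk 2: 'ha' (positions 2-3)
  Chunk 3: 'df' (positions 4-5)
  Chunk 4: 'fd' (positions 6-7)
  Chunk 5: 'b' (positions 8-8)
Total chunks: ceil(9 / 2) = 5

5


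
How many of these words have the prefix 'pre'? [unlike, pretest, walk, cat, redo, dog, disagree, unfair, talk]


Checking each word for prefix 'pre':
  'unlike' -> no (count: 0)
  'pretest' -> YES, starts with 'pre' (count: 1)
  'walk' -> no (count: 1)
  'cat' -> no (count: 1)
  'redo' -> no (count: 1)
  'dog' -> no (count: 1)
  'disagree' -> no (count: 1)
  'unfair' -> no (count: 1)
  'talk' -> no (count: 1)
Total with prefix 'pre': 1

1


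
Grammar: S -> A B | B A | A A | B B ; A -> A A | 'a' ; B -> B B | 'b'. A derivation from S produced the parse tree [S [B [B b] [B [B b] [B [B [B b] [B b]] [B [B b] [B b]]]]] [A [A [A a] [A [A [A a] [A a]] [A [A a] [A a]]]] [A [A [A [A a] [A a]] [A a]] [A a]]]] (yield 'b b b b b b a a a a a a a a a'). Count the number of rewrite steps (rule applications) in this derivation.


Every bracketed nonterminal node [X ...] in the tree is produced by exactly one rule application.
Reading the tree off as a leftmost derivation:
  Step 1: S  =>  B A   (applied S -> B A)
  Step 2: B A  =>  B B A   (applied B -> B B)
  Step 3: B B A  =>  b B A   (applied B -> b)
  Step 4: b B A  =>  b B B A   (applied B -> B B)
  Step 5: b B B A  =>  b b B A   (applied B -> b)
  Step 6: b b B A  =>  b b B B A   (applied B -> B B)
  Step 7: b b B B A  =>  b b B B B A   (applied B -> B B)
  Step 8: b b B B B A  =>  b b b B B A   (applied B -> b)
  Step 9: b b b B B A  =>  b b b b B A   (applied B -> b)
  Step 10: b b b b B A  =>  b b b b B B A   (applied B -> B B)
  Step 11: b b b b B B A  =>  b b b b b B A   (applied B -> b)
  Step 12: b b b b b B A  =>  b b b b b b A   (applied B -> b)
  Step 13: b b b b b b A  =>  b b b b b b A A   (applied A -> A A)
  Step 14: b b b b b b A A  =>  b b b b b b A A A   (applied A -> A A)
  Step 15: b b b b b b A A A  =>  b b b b b b a A A   (applied A -> a)
  Step 16: b b b b b b a A A  =>  b b b b b b a A A A   (applied A -> A A)
  Step 17: b b b b b b a A A A  =>  b b b b b b a A A A A   (applied A -> A A)
  Step 18: b b b b b b a A A A A  =>  b b b b b b a a A A A   (applied A -> a)
  Step 19: b b b b b b a a A A A  =>  b b b b b b a a a A A   (applied A -> a)
  Step 20: b b b b b b a a a A A  =>  b b b b b b a a a A A A   (applied A -> A A)
  Step 21: b b b b b b a a a A A A  =>  b b b b b b a a a a A A   (applied A -> a)
  Step 22: b b b b b b a a a a A A  =>  b b b b b b a a a a a A   (applied A -> a)
  Step 23: b b b b b b a a a a a A  =>  b b b b b b a a a a a A A   (applied A -> A A)
  Step 24: b b b b b b a a a a a A A  =>  b b b b b b a a a a a A A A   (applied A -> A A)
  Step 25: b b b b b b a a a a a A A A  =>  b b b b b b a a a a a A A A A   (applied A -> A A)
  Step 26: b b b b b b a a a a a A A A A  =>  b b b b b b a a a a a a A A A   (applied A -> a)
  Step 27: b b b b b b a a a a a a A A A  =>  b b b b b b a a a a a a a A A   (applied A -> a)
  Step 28: b b b b b b a a a a a a a A A  =>  b b b b b b a a a a a a a a A   (applied A -> a)
  Step 29: b b b b b b a a a a a a a a A  =>  b b b b b b a a a a a a a a a   (applied A -> a)
Final yield: b b b b b b a a a a a a a a a
Total rewrite steps: 29

29


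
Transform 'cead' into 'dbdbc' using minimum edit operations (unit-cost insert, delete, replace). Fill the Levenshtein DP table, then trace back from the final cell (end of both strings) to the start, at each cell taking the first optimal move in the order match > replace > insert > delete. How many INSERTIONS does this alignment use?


Edit distance = 5. Backtracking from cell (4, 5) with preference match > replace > insert > delete,
then listing the resulting alignment 'cead' -> 'dbdbc' left to right:
  Step 1: insert 'd' [insertion #1]
  Step 2: replace c->b
  Step 3: replace e->d
  Step 4: replace a->b
  Step 5: replace d->c
Total insertions: 1

1


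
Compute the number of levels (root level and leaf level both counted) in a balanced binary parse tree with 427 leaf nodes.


In a balanced binary tree with n leaves the deepest leaf is ceil(log2(n)) edges below the root,
so counting node levels inclusive of root and leaves gives ceil(log2(n)) + 1 levels.
log2(427) = 8.7381
ceil(8.7381) = 9
levels = 9 + 1 = 10

10


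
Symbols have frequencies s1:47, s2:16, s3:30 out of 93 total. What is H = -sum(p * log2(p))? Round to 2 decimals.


Computing entropy H = -sum(p_i * log2(p_i)):
  s1: p = 47/93 = 0.5054, -p*log2(p) = 0.4976
  s2: p = 16/93 = 0.1720, -p*log2(p) = 0.4368
  s3: p = 30/93 = 0.3226, -p*log2(p) = 0.5265
H = sum of terms = 1.4609
Rounded to 2 decimals: 1.46

1.46


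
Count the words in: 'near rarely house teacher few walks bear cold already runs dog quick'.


Counting words by splitting on spaces:
  Word 1: 'near'
  Word 2: 'rarely'
  Word 3: 'house'
  Word 4: 'teacher'
  Word 5: 'few'
  Word 6: 'walks'
  Word 7: 'bear'
  Word 8: 'cold'
  Word 9: 'already'
  Word 10: 'runs'
  Word 11: 'dog'
  Word 12: 'quick'
Total words: 12

12


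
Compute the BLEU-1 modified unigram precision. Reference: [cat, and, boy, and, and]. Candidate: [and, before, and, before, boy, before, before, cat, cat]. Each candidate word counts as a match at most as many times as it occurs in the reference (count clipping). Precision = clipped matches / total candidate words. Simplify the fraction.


Reference word counts: {'and': 3, 'boy': 1, 'cat': 1}
Checking each candidate word (with clipping):
  'and' -> in reference (ref count 3, used 1/3) -> match (matches: 1)
  'before' -> not in reference -> no match (matches: 1)
  'and' -> in reference (ref count 3, used 2/3) -> match (matches: 2)
  'before' -> not in reference -> no match (matches: 2)
  'boy' -> in reference (ref count 1, used 1/1) -> match (matches: 3)
  'before' -> not in reference -> no match (matches: 3)
  'before' -> not in reference -> no match (matches: 3)
  'cat' -> in reference (ref count 1, used 1/1) -> match (matches: 4)
  'cat' -> ref count 1 already used up (1/1) -> clipped, no match (matches: 4)
Clipped matches: 4, Candidate length: 9
Precision = 4/9

4/9


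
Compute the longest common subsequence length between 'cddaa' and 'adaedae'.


DP table for LCS of 'cddaa' and 'adaedae':
       a  d  a  e  d  a  e
    0  0  0  0  0  0  0  0
  c 0  0  0  0  0  0  0  0
  d 0  0  1  1  1  1  1  1
  d 0  0  1  1  1  2  2  2
  a 0  1  1  2  2  2  3  3
  a 0  1  1  2  2  2  3  3
LCS: 'dda'
LCS length = 3

3


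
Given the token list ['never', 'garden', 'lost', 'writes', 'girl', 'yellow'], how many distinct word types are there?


Listing all tokens and tracking unique types:
  Token 1: 'never' -> NEW (unique so far: 1)
  Token 2: 'garden' -> NEW (unique so far: 2)
  Token 3: 'lost' -> NEW (unique so far: 3)
  Token 4: 'writes' -> NEW (unique so far: 4)
  Token 5: 'girl' -> NEW (unique so far: 5)
  Token 6: 'yellow' -> NEW (unique so far: 6)
Unique types: ('garden', 'girl', 'lost', 'never', 'writes', 'yellow')
Vocabulary size: 6

6


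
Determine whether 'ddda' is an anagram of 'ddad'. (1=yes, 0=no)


Sort characters of 'ddda': 'addd'
Sort characters of 'ddad': 'addd'
Sorted forms match -> they ARE anagrams
Result: 1

1


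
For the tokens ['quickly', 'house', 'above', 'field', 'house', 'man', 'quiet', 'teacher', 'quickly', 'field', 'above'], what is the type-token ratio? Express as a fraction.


Tokens: 11
Unique types: ('above', 'field', 'house', 'man', 'quickly', 'quiet', 'teacher') = 7
TTR = 7/11
Already in lowest terms.

7/11


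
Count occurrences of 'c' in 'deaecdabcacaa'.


Scanning 'deaecdabcacaa' for 'c':
  Position 4: 'c' -> MATCH (count: 1)
  Position 8: 'c' -> MATCH (count: 2)
  Position 10: 'c' -> MATCH (count: 3)
Total occurrences of 'c': 3

3


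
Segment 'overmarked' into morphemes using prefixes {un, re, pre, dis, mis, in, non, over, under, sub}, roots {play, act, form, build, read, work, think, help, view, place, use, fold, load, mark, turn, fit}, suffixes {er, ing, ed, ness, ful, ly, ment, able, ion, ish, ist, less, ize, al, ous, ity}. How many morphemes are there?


Segmenting 'overmarked' against the inventory:
  'over' -> prefix (morpheme 1)
  'mark' -> root (morpheme 2)
  'ed' -> suffix (morpheme 3)
Total morphemes: 3

3


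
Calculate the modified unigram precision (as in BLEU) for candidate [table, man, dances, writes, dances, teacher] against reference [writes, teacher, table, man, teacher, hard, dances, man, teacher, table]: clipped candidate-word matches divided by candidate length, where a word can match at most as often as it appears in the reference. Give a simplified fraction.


Reference word counts: {'dances': 1, 'hard': 1, 'man': 2, 'table': 2, 'teacher': 3, 'writes': 1}
Checking each candidate word (with clipping):
  'table' -> in reference (ref count 2, used 1/2) -> match (matches: 1)
  'man' -> in reference (ref count 2, used 1/2) -> match (matches: 2)
  'dances' -> in reference (ref count 1, used 1/1) -> match (matches: 3)
  'writes' -> in reference (ref count 1, used 1/1) -> match (matches: 4)
  'dances' -> ref count 1 already used up (1/1) -> clipped, no match (matches: 4)
  'teacher' -> in reference (ref count 3, used 1/3) -> match (matches: 5)
Clipped matches: 5, Candidate length: 6
Precision = 5/6

5/6


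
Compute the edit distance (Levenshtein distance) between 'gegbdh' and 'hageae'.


Building DP table for s1='gegbdh' (len 6) and s2='hageae' (len 6):
       h  a  g  e  a  e
    0  1  2  3  4  5  6
  g 1  1  2  2  3  4  5
  e 2  2  2  3  2  3  4
  g 3  3  3  2  3  3  4
  b 4  4  4  3  3  4  4
  d 5  5  5  4  4  4  5
  h 6  5  6  5  5  5  5
Edit distance = dp[6][6] = 5

5


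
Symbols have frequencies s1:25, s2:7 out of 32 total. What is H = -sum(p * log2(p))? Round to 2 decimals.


Computing entropy H = -sum(p_i * log2(p_i)):
  s1: p = 25/32 = 0.7812, -p*log2(p) = 0.2782
  s2: p = 7/32 = 0.2188, -p*log2(p) = 0.4796
H = sum of terms = 0.7578
Rounded to 2 decimals: 0.76

0.76


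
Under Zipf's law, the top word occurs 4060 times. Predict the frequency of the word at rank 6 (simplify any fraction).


Zipf's law: freq(rank) = f1 / rank
f1 = 4060, rank = 6
freq = 4060 / 6
GCD(4060, 6) = 2
Simplified: 2030/3

2030/3


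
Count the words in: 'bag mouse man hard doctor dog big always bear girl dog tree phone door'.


Counting words by splitting on spaces:
  Word 1: 'bag'
  Word 2: 'mouse'
  Word 3: 'man'
  Word 4: 'hard'
  Word 5: 'doctor'
  Word 6: 'dog'
  Word 7: 'big'
  Word 8: 'always'
  Word 9: 'bear'
  Word 10: 'girl'
  Word 11: 'dog'
  Word 12: 'tree'
  Word 13: 'phone'
  Word 14: 'door'
Total words: 14

14


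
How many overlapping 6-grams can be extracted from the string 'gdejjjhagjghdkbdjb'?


String 'gdejjjhagjghdkbdjb' has length L = 18.
Number of overlapping n-grams = L - n + 1
Substituting: 18 - 6 + 1 = 13

13


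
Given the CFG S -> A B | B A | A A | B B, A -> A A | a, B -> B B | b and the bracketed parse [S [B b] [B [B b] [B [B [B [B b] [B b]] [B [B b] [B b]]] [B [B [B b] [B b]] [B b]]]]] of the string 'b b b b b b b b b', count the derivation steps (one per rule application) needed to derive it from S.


Every bracketed nonterminal node [X ...] in the tree is produced by exactly one rule application.
Reading the tree off as a leftmost derivation:
  Step 1: S  =>  B B   (applied S -> B B)
  Step 2: B B  =>  b B   (applied B -> b)
  Step 3: b B  =>  b B B   (applied B -> B B)
  Step 4: b B B  =>  b b B   (applied B -> b)
  Step 5: b b B  =>  b b B B   (applied B -> B B)
  Step 6: b b B B  =>  b b B B B   (applied B -> B B)
  Step 7: b b B B B  =>  b b B B B B   (applied B -> B B)
  Step 8: b b B B B B  =>  b b b B B B   (applied B -> b)
  Step 9: b b b B B B  =>  b b b b B B   (applied B -> b)
  Step 10: b b b b B B  =>  b b b b B B B   (applied B -> B B)
  Step 11: b b b b B B B  =>  b b b b b B B   (applied B -> b)
  Step 12: b b b b b B B  =>  b b b b b b B   (applied B -> b)
  Step 13: b b b b b b B  =>  b b b b b b B B   (applied B -> B B)
  Step 14: b b b b b b B B  =>  b b b b b b B B B   (applied B -> B B)
  Step 15: b b b b b b B B B  =>  b b b b b b b B B   (applied B -> b)
  Step 16: b b b b b b b B B  =>  b b b b b b b b B   (applied B -> b)
  Step 17: b b b b b b b b B  =>  b b b b b b b b b   (applied B -> b)
Final yield: b b b b b b b b b
Total rewrite steps: 17

17


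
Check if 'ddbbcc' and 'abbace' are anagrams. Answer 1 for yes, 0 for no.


Sort characters of 'ddbbcc': 'bbccdd'
Sort characters of 'abbace': 'aabbce'
Sorted forms differ -> they are NOT anagrams
Result: 0

0


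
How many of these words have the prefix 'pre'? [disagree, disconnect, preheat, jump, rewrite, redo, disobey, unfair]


Checking each word for prefix 'pre':
  'disagree' -> no (count: 0)
  'disconnect' -> no (count: 0)
  'preheat' -> YES, starts with 'pre' (count: 1)
  'jump' -> no (count: 1)
  'rewrite' -> no (count: 1)
  'redo' -> no (count: 1)
  'disobey' -> no (count: 1)
  'unfair' -> no (count: 1)
Total with prefix 'pre': 1

1


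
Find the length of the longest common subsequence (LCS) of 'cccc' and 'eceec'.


DP table for LCS of 'cccc' and 'eceec':
       e  c  e  e  c
    0  0  0  0  0  0
  c 0  0  1  1  1  1
  c 0  0  1  1  1  2
  c 0  0  1  1  1  2
  c 0  0  1  1  1  2
LCS: 'cc'
LCS length = 2

2


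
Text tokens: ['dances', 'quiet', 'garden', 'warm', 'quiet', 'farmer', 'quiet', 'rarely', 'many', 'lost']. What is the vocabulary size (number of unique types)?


Listing all tokens and tracking unique types:
  Token 1: 'dances' -> NEW (unique so far: 1)
  Token 2: 'quiet' -> NEW (unique so far: 2)
  Token 3: 'garden' -> NEW (unique so far: 3)
  Token 4: 'warm' -> NEW (unique so far: 4)
  Token 5: 'quiet' -> duplicate (unique so far: 4)
  Token 6: 'farmer' -> NEW (unique so far: 5)
  Token 7: 'quiet' -> duplicate (unique so far: 5)
  Token 8: 'rarely' -> NEW (unique so far: 6)
  Token 9: 'many' -> NEW (unique so far: 7)
  Token 10: 'lost' -> NEW (unique so far: 8)
Unique types: ('dances', 'farmer', 'garden', 'lost', 'many', 'quiet', 'rarely', 'warm')
Vocabulary size: 8

8


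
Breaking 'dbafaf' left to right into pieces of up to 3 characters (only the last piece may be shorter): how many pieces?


'dbafaf' has 6 characters.
Chunking with max size 3:
  Chunk 1: 'dba' (positions 0-2)
  Chunk 2: 'faf' (positions 3-5)
Total chunks: ceil(6 / 3) = 2

2


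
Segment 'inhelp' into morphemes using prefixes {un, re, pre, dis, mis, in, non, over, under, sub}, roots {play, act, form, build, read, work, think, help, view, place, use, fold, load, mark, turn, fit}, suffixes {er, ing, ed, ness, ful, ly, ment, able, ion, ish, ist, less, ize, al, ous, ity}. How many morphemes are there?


Segmenting 'inhelp' against the inventory:
  'in' -> prefix (morpheme 1)
  'help' -> root (morpheme 2)
Total morphemes: 2

2


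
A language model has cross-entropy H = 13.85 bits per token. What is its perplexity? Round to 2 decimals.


Perplexity formula: PP = 2^H
H = 13.85
PP = 2^13.85
Decompose: 2^13.85 = 2^13 * 2^0.85
2^13 = 8192, 2^0.85 ~ 1.8025009
PP ~ 8192 * 1.8025009 = 14766.0873728
Rounded to 2 decimals: 14766.09

14766.09


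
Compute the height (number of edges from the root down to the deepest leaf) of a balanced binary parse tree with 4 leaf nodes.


In a balanced binary tree with n leaves the deepest leaf is ceil(log2(n)) edges below the root.
log2(4) = 2.0000
ceil(2.0000) = 2
height (edges) = 2

2


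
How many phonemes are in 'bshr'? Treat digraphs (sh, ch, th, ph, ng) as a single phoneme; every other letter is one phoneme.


Parsing 'bshr' greedily, digraphs first:
  'b' -> consonant phoneme (phonemes so far: 1)
  'sh' -> digraph (1 consonant phoneme) (phonemes so far: 2)
  'r' -> consonant phoneme (phonemes so far: 3)
Total phonemes: 3

3


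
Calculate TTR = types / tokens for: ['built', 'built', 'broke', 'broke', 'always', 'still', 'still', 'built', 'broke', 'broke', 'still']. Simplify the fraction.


Tokens: 11
Unique types: ('always', 'broke', 'built', 'still') = 4
TTR = 4/11
Already in lowest terms.

4/11


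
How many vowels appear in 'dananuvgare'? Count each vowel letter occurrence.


Scanning each character of 'dananuvgare':
  Position 1: 'd' -> consonant (running count: 0)
  Position 2: 'a' -> vowel (running count: 1)
  Position 3: 'n' -> consonant (running count: 1)
  Position 4: 'a' -> vowel (running count: 2)
  Position 5: 'n' -> consonant (running count: 2)
  Position 6: 'u' -> vowel (running count: 3)
  Position 7: 'v' -> consonant (running count: 3)
  Position 8: 'g' -> consonant (running count: 3)
  Position 9: 'a' -> vowel (running count: 4)
  Position 10: 'r' -> consonant (running count: 4)
  Position 11: 'e' -> vowel (running count: 5)
Total vowels: 5

5


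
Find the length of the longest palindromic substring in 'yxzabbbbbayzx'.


Scanning 'yxzabbbbbayzx' for palindromic substrings.
Substring at positions 3-9: 'abbbbba'.
Check: reverse('abbbbba') = 'abbbbba' -> palindrome confirmed.
Neighbouring characters ('z' / 'y') break symmetry, so it cannot extend further.
No longer palindromic substring exists; longest length = 7

7


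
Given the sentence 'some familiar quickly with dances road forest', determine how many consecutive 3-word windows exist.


Word trigrams from [7] words:
  Trigram 1: (some familiar quickly)
  Trigram 2: (familiar quickly with)
  Trigram 3: (quickly with dances)
  Trigram 4: (with dances road)
  Trigram 5: (dances road forest)
Total word trigrams: 7 - 2 = 5

5


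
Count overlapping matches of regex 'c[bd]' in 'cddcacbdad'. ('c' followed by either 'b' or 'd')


Pattern: c[bd] means 'c' followed by either 'b' or 'd'.
Scanning 'cddcacbdad' position-by-position:
  Pos 0: window 'cd' -> MATCH
  Pos 1: window 'dd' -> no
  Pos 2: window 'dc' -> no
  Pos 3: window 'ca' -> no
  Pos 4: window 'ac' -> no
  Pos 5: window 'cb' -> MATCH
  Pos 6: window 'bd' -> no
  Pos 7: window 'da' -> no
  Pos 8: window 'ad' -> no
  Pos 9: window 'd' -> no
Total matches: 2

2


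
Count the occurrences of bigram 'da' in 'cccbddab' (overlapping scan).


Scanning 'cccbddab' for bigram 'da':
  Position 0: 'cc' -> no
  Position 1: 'cc' -> no
  Position 2: 'cb' -> no
  Position 3: 'bd' -> no
  Position 4: 'dd' -> no
  Position 5: 'da' -> MATCH
  Position 6: 'ab' -> no
Total matches: 1

1


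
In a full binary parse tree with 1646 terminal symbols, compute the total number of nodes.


Leaf nodes (terminals): 1646
Internal nodes = n - 1 = 1646 - 1 = 1645
Total = leaves + internal = 1646 + 1645 = 3291

3291


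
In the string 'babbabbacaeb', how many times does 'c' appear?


Scanning 'babbabbacaeb' for 'c':
  Position 8: 'c' -> MATCH (count: 1)
Total occurrences of 'c': 1

1


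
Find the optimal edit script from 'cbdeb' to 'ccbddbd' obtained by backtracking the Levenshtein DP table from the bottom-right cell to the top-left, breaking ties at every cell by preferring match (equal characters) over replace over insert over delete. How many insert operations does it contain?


Edit distance = 3. Backtracking from cell (5, 7) with preference match > replace > insert > delete,
then listing the resulting alignment 'cbdeb' -> 'ccbddbd' left to right:
  Step 1: insert 'c' [insertion #1]
  Step 2: keep 'c'
  Step 3: keep 'b'
  Step 4: keep 'd'
  Step 5: replace e->d
  Step 6: keep 'b'
  Step 7: insert 'd' [insertion #2]
Total insertions: 2

2


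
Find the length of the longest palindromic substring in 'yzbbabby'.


Scanning 'yzbbabby' for palindromic substrings.
Substring at positions 2-6: 'bbabb'.
Check: reverse('bbabb') = 'bbabb' -> palindrome confirmed.
Neighbouring characters ('z' / 'y') break symmetry, so it cannot extend further.
No longer palindromic substring exists; longest length = 5

5


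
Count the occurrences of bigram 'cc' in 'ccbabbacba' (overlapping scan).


Scanning 'ccbabbacba' for bigram 'cc':
  Position 0: 'cc' -> MATCH
  Position 1: 'cb' -> no
  Position 2: 'ba' -> no
  Position 3: 'ab' -> no
  Position 4: 'bb' -> no
  Position 5: 'ba' -> no
  Position 6: 'ac' -> no
  Position 7: 'cb' -> no
  Position 8: 'ba' -> no
Total matches: 1

1


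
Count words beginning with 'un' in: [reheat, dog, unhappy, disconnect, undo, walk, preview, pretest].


Checking each word for prefix 'un':
  'reheat' -> no (count: 0)
  'dog' -> no (count: 0)
  'unhappy' -> YES, starts with 'un' (count: 1)
  'disconnect' -> no (count: 1)
  'undo' -> YES, starts with 'un' (count: 2)
  'walk' -> no (count: 2)
  'preview' -> no (count: 2)
  'pretest' -> no (count: 2)
Total with prefix 'un': 2

2


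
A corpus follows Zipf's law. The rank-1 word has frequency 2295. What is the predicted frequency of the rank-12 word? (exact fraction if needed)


Zipf's law: freq(rank) = f1 / rank
f1 = 2295, rank = 12
freq = 2295 / 12
GCD(2295, 12) = 3
Simplified: 765/4

765/4


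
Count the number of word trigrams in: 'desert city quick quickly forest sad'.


Word trigrams from [6] words:
  Trigram 1: (desert city quick)
  Trigram 2: (city quick quickly)
  Trigram 3: (quick quickly forest)
  Trigram 4: (quickly forest sad)
Total word trigrams: 6 - 2 = 4

4


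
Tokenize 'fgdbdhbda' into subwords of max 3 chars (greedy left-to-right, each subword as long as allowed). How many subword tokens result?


'fgdbdhbda' has 9 characters.
Chunking with max size 3:
  Chunk 1: 'fgd' (positions 0-2)
  Chunk 2: 'bdh' (positions 3-5)
  Chunk 3: 'bda' (positions 6-8)
Total chunks: ceil(9 / 3) = 3

3


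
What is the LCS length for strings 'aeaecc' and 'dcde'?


DP table for LCS of 'aeaecc' and 'dcde':
       d  c  d  e
    0  0  0  0  0
  a 0  0  0  0  0
  e 0  0  0  0  1
  a 0  0  0  0  1
  e 0  0  0  0  1
  c 0  0  1  1  1
  c 0  0  1  1  1
LCS: 'e'
LCS length = 1

1


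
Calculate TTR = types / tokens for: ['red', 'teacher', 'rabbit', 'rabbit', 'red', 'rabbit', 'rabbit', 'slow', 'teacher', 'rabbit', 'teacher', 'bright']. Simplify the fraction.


Tokens: 12
Unique types: ('bright', 'rabbit', 'red', 'slow', 'teacher') = 5
TTR = 5/12
Already in lowest terms.

5/12


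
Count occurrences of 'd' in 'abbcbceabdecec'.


Scanning 'abbcbceabdecec' for 'd':
  Position 9: 'd' -> MATCH (count: 1)
Total occurrences of 'd': 1

1


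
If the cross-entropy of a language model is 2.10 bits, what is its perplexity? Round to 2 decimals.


Perplexity formula: PP = 2^H
H = 2.10
PP = 2^2.10
Decompose: 2^2.10 = 2^2 * 2^0.10
2^2 = 4, 2^0.10 ~ 1.0717735
PP ~ 4 * 1.0717735 = 4.2870940
Rounded to 2 decimals: 4.29

4.29


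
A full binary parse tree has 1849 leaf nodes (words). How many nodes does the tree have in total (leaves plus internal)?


Leaf nodes (terminals): 1849
Internal nodes = n - 1 = 1849 - 1 = 1848
Total = leaves + internal = 1849 + 1848 = 3697

3697


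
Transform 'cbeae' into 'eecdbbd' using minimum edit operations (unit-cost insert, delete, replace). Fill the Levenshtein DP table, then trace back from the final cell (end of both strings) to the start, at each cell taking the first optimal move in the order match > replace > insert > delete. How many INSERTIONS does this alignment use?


Edit distance = 6. Backtracking from cell (5, 7) with preference match > replace > insert > delete,
then listing the resulting alignment 'cbeae' -> 'eecdbbd' left to right:
  Step 1: insert 'e' [insertion #1]
  Step 2: insert 'e' [insertion #2]
  Step 3: keep 'c'
  Step 4: replace b->d
  Step 5: replace e->b
  Step 6: replace a->b
  Step 7: replace e->d
Total insertions: 2

2


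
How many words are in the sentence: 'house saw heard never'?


Counting words by splitting on spaces:
  Word 1: 'house'
  Word 2: 'saw'
  Word 3: 'heard'
  Word 4: 'never'
Total words: 4

4


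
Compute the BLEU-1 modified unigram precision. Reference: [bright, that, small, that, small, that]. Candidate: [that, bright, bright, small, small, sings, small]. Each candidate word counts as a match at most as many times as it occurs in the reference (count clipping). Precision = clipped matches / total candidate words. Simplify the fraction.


Reference word counts: {'bright': 1, 'small': 2, 'that': 3}
Checking each candidate word (with clipping):
  'that' -> in reference (ref count 3, used 1/3) -> match (matches: 1)
  'bright' -> in reference (ref count 1, used 1/1) -> match (matches: 2)
  'bright' -> ref count 1 already used up (1/1) -> clipped, no match (matches: 2)
  'small' -> in reference (ref count 2, used 1/2) -> match (matches: 3)
  'small' -> in reference (ref count 2, used 2/2) -> match (matches: 4)
  'sings' -> not in reference -> no match (matches: 4)
  'small' -> ref count 2 already used up (2/2) -> clipped, no match (matches: 4)
Clipped matches: 4, Candidate length: 7
Precision = 4/7

4/7


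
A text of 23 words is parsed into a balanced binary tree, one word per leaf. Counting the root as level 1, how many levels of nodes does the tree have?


In a balanced binary tree with n leaves the deepest leaf is ceil(log2(n)) edges below the root,
so counting node levels inclusive of root and leaves gives ceil(log2(n)) + 1 levels.
log2(23) = 4.5236
ceil(4.5236) = 5
levels = 5 + 1 = 6

6


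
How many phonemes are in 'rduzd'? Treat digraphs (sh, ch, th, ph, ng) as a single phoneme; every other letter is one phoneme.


Parsing 'rduzd' greedily, digraphs first:
  'r' -> consonant phoneme (phonemes so far: 1)
  'd' -> consonant phoneme (phonemes so far: 2)
  'u' -> vowel phoneme (phonemes so far: 3)
  'z' -> consonant phoneme (phonemes so far: 4)
  'd' -> consonant phoneme (phonemes so far: 5)
Total phonemes: 5

5


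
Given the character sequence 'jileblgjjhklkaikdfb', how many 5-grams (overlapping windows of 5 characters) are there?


String 'jileblgjjhklkaikdfb' has length L = 19.
Number of overlapping n-grams = L - n + 1
Substituting: 19 - 5 + 1 = 15

15


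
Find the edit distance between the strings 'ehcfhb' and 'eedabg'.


Building DP table for s1='ehcfhb' (len 6) and s2='eedabg' (len 6):
       e  e  d  a  b  g
    0  1  2  3  4  5  6
  e 1  0  1  2  3  4  5
  h 2  1  1  2  3  4  5
  c 3  2  2  2  3  4  5
  f 4  3  3  3  3  4  5
  h 5  4  4  4  4  4  5
  b 6  5  5  5  5  4  5
Edit distance = dp[6][6] = 5

5


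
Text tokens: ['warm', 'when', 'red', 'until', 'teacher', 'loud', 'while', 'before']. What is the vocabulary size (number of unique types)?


Listing all tokens and tracking unique types:
  Token 1: 'warm' -> NEW (unique so far: 1)
  Token 2: 'when' -> NEW (unique so far: 2)
  Token 3: 'red' -> NEW (unique so far: 3)
  Token 4: 'until' -> NEW (unique so far: 4)
  Token 5: 'teacher' -> NEW (unique so far: 5)
  Token 6: 'loud' -> NEW (unique so far: 6)
  Token 7: 'while' -> NEW (unique so far: 7)
  Token 8: 'before' -> NEW (unique so far: 8)
Unique types: ('before', 'loud', 'red', 'teacher', 'until', 'warm', 'when', 'while')
Vocabulary size: 8

8


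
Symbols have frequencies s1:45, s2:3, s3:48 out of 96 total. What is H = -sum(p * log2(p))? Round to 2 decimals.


Computing entropy H = -sum(p_i * log2(p_i)):
  s1: p = 45/96 = 0.4688, -p*log2(p) = 0.5124
  s2: p = 3/96 = 0.0312, -p*log2(p) = 0.1562
  s3: p = 48/96 = 0.5000, -p*log2(p) = 0.5000
H = sum of terms = 1.1686
Rounded to 2 decimals: 1.17

1.17


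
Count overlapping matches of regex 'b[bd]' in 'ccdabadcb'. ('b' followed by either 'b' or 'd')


Pattern: b[bd] means 'b' followed by either 'b' or 'd'.
Scanning 'ccdabadcb' position-by-position:
  Pos 0: window 'cc' -> no
  Pos 1: window 'cd' -> no
  Pos 2: window 'da' -> no
  Pos 3: window 'ab' -> no
  Pos 4: window 'ba' -> no
  Pos 5: window 'ad' -> no
  Pos 6: window 'dc' -> no
  Pos 7: window 'cb' -> no
  Pos 8: window 'b' -> no
Total matches: 0

0


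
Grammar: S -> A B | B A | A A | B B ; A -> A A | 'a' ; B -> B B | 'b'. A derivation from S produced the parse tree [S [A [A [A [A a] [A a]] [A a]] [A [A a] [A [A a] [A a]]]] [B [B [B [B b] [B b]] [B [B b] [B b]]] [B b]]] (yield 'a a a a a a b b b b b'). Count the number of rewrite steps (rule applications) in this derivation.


Every bracketed nonterminal node [X ...] in the tree is produced by exactly one rule application.
Reading the tree off as a leftmost derivation:
  Step 1: S  =>  A B   (applied S -> A B)
  Step 2: A B  =>  A A B   (applied A -> A A)
  Step 3: A A B  =>  A A A B   (applied A -> A A)
  Step 4: A A A B  =>  A A A A B   (applied A -> A A)
  Step 5: A A A A B  =>  a A A A B   (applied A -> a)
  Step 6: a A A A B  =>  a a A A B   (applied A -> a)
  Step 7: a a A A B  =>  a a a A B   (applied A -> a)
  Step 8: a a a A B  =>  a a a A A B   (applied A -> A A)
  Step 9: a a a A A B  =>  a a a a A B   (applied A -> a)
  Step 10: a a a a A B  =>  a a a a A A B   (applied A -> A A)
  Step 11: a a a a A A B  =>  a a a a a A B   (applied A -> a)
  Step 12: a a a a a A B  =>  a a a a a a B   (applied A -> a)
  Step 13: a a a a a a B  =>  a a a a a a B B   (applied B -> B B)
  Step 14: a a a a a a B B  =>  a a a a a a B B B   (applied B -> B B)
  Step 15: a a a a a a B B B  =>  a a a a a a B B B B   (applied B -> B B)
  Step 16: a a a a a a B B B B  =>  a a a a a a b B B B   (applied B -> b)
  Step 17: a a a a a a b B B B  =>  a a a a a a b b B B   (applied B -> b)
  Step 18: a a a a a a b b B B  =>  a a a a a a b b B B B   (applied B -> B B)
  Step 19: a a a a a a b b B B B  =>  a a a a a a b b b B B   (applied B -> b)
  Step 20: a a a a a a b b b B B  =>  a a a a a a b b b b B   (applied B -> b)
  Step 21: a a a a a a b b b b B  =>  a a a a a a b b b b b   (applied B -> b)
Final yield: a a a a a a b b b b b
Total rewrite steps: 21

21


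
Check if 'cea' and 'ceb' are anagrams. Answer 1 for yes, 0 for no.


Sort characters of 'cea': 'ace'
Sort characters of 'ceb': 'bce'
Sorted forms differ -> they are NOT anagrams
Result: 0

0


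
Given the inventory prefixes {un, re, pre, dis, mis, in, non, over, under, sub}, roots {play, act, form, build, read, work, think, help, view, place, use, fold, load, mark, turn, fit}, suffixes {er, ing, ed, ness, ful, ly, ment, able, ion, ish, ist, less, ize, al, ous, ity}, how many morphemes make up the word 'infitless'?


Segmenting 'infitless' against the inventory:
  'in' -> prefix (morpheme 1)
  'fit' -> root (morpheme 2)
  'less' -> suffix (morpheme 3)
Total morphemes: 3

3


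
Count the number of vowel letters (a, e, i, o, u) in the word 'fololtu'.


Scanning each character of 'fololtu':
  Position 1: 'f' -> consonant (running count: 0)
  Position 2: 'o' -> vowel (running count: 1)
  Position 3: 'l' -> consonant (running count: 1)
  Position 4: 'o' -> vowel (running count: 2)
  Position 5: 'l' -> consonant (running count: 2)
  Position 6: 't' -> consonant (running count: 2)
  Position 7: 'u' -> vowel (running count: 3)
Total vowels: 3

3


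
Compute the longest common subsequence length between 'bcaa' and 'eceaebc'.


DP table for LCS of 'bcaa' and 'eceaebc':
       e  c  e  a  e  b  c
    0  0  0  0  0  0  0  0
  b 0  0  0  0  0  0  1  1
  c 0  0  1  1  1  1  1  2
  a 0  0  1  1  2  2  2  2
  a 0  0  1  1  2  2  2  2
LCS: 'bc'
LCS length = 2

2


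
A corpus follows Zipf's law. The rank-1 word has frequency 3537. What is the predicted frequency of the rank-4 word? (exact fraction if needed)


Zipf's law: freq(rank) = f1 / rank
f1 = 3537, rank = 4
freq = 3537 / 4
GCD(3537, 4) = 1
Simplified: 3537/4

3537/4


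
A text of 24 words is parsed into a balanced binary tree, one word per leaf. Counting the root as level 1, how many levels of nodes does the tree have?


In a balanced binary tree with n leaves the deepest leaf is ceil(log2(n)) edges below the root,
so counting node levels inclusive of root and leaves gives ceil(log2(n)) + 1 levels.
log2(24) = 4.5850
ceil(4.5850) = 5
levels = 5 + 1 = 6

6


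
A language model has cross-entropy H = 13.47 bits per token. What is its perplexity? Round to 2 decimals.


Perplexity formula: PP = 2^H
H = 13.47
PP = 2^13.47
Decompose: 2^13.47 = 2^13 * 2^0.47
2^13 = 8192, 2^0.47 ~ 1.3851095
PP ~ 8192 * 1.3851095 = 11346.8170240
Rounded to 2 decimals: 11346.82

11346.82


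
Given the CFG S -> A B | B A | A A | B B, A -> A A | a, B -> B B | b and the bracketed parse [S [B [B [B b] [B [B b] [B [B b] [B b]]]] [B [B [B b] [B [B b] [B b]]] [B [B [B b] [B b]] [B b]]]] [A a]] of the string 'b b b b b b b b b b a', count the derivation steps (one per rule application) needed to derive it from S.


Every bracketed nonterminal node [X ...] in the tree is produced by exactly one rule application.
Reading the tree off as a leftmost derivation:
  Step 1: S  =>  B A   (applied S -> B A)
  Step 2: B A  =>  B B A   (applied B -> B B)
  Step 3: B B A  =>  B B B A   (applied B -> B B)
  Step 4: B B B A  =>  b B B A   (applied B -> b)
  Step 5: b B B A  =>  b B B B A   (applied B -> B B)
  Step 6: b B B B A  =>  b b B B A   (applied B -> b)
  Step 7: b b B B A  =>  b b B B B A   (applied B -> B B)
  Step 8: b b B B B A  =>  b b b B B A   (applied B -> b)
  Step 9: b b b B B A  =>  b b b b B A   (applied B -> b)
  Step 10: b b b b B A  =>  b b b b B B A   (applied B -> B B)
  Step 11: b b b b B B A  =>  b b b b B B B A   (applied B -> B B)
  Step 12: b b b b B B B A  =>  b b b b b B B A   (applied B -> b)
  Step 13: b b b b b B B A  =>  b b b b b B B B A   (applied B -> B B)
  Step 14: b b b b b B B B A  =>  b b b b b b B B A   (applied B -> b)
  Step 15: b b b b b b B B A  =>  b b b b b b b B A   (applied B -> b)
  Step 16: b b b b b b b B A  =>  b b b b b b b B B A   (applied B -> B B)
  Step 17: b b b b b b b B B A  =>  b b b b b b b B B B A   (applied B -> B B)
  Step 18: b b b b b b b B B B A  =>  b b b b b b b b B B A   (applied B -> b)
  Step 19: b b b b b b b b B B A  =>  b b b b b b b b b B A   (applied B -> b)
  Step 20: b b b b b b b b b B A  =>  b b b b b b b b b b A   (applied B -> b)
  Step 21: b b b b b b b b b b A  =>  b b b b b b b b b b a   (applied A -> a)
Final yield: b b b b b b b b b b a
Total rewrite steps: 21

21


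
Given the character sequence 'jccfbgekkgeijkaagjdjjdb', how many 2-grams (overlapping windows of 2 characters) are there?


String 'jccfbgekkgeijkaagjdjjdb' has length L = 23.
Number of overlapping n-grams = L - n + 1
Substituting: 23 - 2 + 1 = 22

22


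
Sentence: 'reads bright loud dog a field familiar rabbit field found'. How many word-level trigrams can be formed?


Word trigrams from [10] words:
  Trigram 1: (reads bright loud)
  Trigram 2: (bright loud dog)
  Trigram 3: (loud dog a)
  Trigram 4: (dog a field)
  Trigram 5: (a field familiar)
  Trigram 6: (field familiar rabbit)
  Trigram 7: (familiar rabbit field)
  Trigram 8: (rabbit field found)
Total word trigrams: 10 - 2 = 8

8


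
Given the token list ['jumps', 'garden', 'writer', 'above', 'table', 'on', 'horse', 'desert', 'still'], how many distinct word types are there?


Listing all tokens and tracking unique types:
  Token 1: 'jumps' -> NEW (unique so far: 1)
  Token 2: 'garden' -> NEW (unique so far: 2)
  Token 3: 'writer' -> NEW (unique so far: 3)
  Token 4: 'above' -> NEW (unique so far: 4)
  Token 5: 'table' -> NEW (unique so far: 5)
  Token 6: 'on' -> NEW (unique so far: 6)
  Token 7: 'horse' -> NEW (unique so far: 7)
  Token 8: 'desert' -> NEW (unique so far: 8)
  Token 9: 'still' -> NEW (unique so far: 9)
Unique types: ('above', 'desert', 'garden', 'horse', 'jumps', 'on', 'still', 'table', 'writer')
Vocabulary size: 9

9


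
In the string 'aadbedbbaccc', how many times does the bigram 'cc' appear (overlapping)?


Scanning 'aadbedbbaccc' for bigram 'cc':
  Position 0: 'aa' -> no
  Position 1: 'ad' -> no
  Position 2: 'db' -> no
  Position 3: 'be' -> no
  Position 4: 'ed' -> no
  Position 5: 'db' -> no
  Position 6: 'bb' -> no
  Position 7: 'ba' -> no
  Position 8: 'ac' -> no
  Position 9: 'cc' -> MATCH
  Position 10: 'cc' -> MATCH
Total matches: 2

2


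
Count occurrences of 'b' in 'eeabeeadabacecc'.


Scanning 'eeabeeadabacecc' for 'b':
  Position 3: 'b' -> MATCH (count: 1)
  Position 9: 'b' -> MATCH (count: 2)
Total occurrences of 'b': 2

2


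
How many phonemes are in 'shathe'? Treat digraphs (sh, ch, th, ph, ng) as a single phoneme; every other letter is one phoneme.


Parsing 'shathe' greedily, digraphs first:
  'sh' -> digraph (1 consonant phoneme) (phonemes so far: 1)
  'a' -> vowel phoneme (phonemes so far: 2)
  'th' -> digraph (1 consonant phoneme) (phonemes so far: 3)
  'e' -> vowel phoneme (phonemes so far: 4)
Total phonemes: 4

4


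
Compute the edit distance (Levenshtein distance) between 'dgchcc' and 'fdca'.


Building DP table for s1='dgchcc' (len 6) and s2='fdca' (len 4):
       f  d  c  a
    0  1  2  3  4
  d 1  1  1  2  3
  g 2  2  2  2  3
  c 3  3  3  2  3
  h 4  4  4  3  3
  c 5  5  5  4  4
  c 6  6  6  5  5
Edit distance = dp[6][4] = 5

5


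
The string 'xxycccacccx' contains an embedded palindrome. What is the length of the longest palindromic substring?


Scanning 'xxycccacccx' for palindromic substrings.
Substring at positions 3-9: 'cccaccc'.
Check: reverse('cccaccc') = 'cccaccc' -> palindrome confirmed.
Neighbouring characters ('y' / 'x') break symmetry, so it cannot extend further.
No longer palindromic substring exists; longest length = 7

7


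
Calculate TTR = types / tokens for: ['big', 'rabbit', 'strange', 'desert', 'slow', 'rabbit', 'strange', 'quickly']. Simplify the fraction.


Tokens: 8
Unique types: ('big', 'desert', 'quickly', 'rabbit', 'slow', 'strange') = 6
TTR = 6/8
Simplify: divide both by 2 -> 3/4
TTR = 3/4

3/4


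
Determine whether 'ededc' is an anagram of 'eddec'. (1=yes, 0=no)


Sort characters of 'ededc': 'cddee'
Sort characters of 'eddec': 'cddee'
Sorted forms match -> they ARE anagrams
Result: 1

1
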